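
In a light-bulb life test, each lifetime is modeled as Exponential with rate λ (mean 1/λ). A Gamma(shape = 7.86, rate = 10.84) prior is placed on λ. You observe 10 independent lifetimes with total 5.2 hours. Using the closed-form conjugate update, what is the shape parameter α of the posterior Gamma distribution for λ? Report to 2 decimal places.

17.86

With a Gamma(shape α, rate β) prior on the exponential rate λ, the posterior after n observations with total T = Σxᵢ is Gamma(α+n, β+T).
Posterior: Gamma(7.86+10, 10.84+5.2) = Gamma(17.86, 16.04).
Posterior α = 17.86.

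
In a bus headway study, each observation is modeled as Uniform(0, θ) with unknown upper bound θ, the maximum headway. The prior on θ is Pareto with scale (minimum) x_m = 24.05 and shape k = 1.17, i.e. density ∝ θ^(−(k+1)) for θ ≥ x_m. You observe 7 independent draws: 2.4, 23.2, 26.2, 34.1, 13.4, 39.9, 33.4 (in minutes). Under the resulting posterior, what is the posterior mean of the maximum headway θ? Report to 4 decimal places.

A Pareto(scale x_m, shape k) prior on the upper bound θ of Uniform(0, θ) is conjugate: posterior is Pareto(max(x_m, max xᵢ), k + n).
Sample maximum = 39.9; prior scale x_m = 24.05 → posterior scale = max = 39.90.
Posterior shape = 1.17 + 7 = 8.17.
E[θ|data] = k·x_m/(k−1) = 8.17·39.90/7.17 = 45.4649.

45.4649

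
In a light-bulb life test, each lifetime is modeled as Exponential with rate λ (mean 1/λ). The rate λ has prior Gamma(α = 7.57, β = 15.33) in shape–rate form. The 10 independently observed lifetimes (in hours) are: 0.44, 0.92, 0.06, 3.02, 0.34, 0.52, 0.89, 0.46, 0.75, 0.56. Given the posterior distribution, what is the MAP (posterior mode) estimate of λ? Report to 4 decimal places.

With a Gamma(shape α, rate β) prior on the exponential rate λ, the posterior after n observations with total T = Σxᵢ is Gamma(α+n, β+T).
Sum of observations T = 7.96 hours; n = 10.
Posterior: Gamma(7.57+10, 15.33+7.96) = Gamma(17.57, 23.29).
Mode = (α−1)/β = 0.7115.

0.7115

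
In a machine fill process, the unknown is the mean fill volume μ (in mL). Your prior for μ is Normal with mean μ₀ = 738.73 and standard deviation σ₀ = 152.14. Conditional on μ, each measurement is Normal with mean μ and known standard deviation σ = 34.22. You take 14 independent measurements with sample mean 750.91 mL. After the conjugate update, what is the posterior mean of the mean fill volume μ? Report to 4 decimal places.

750.8661

For Normal data with known variance σ², a Normal(μ₀, σ₀²) prior on μ is conjugate. Posterior precision = 1/σ₀² + n/σ²; posterior mean is the precision-weighted average of μ₀ and x̄.
n·x̄ = 14·750.91 = 10512.74.
σ₀² = 152.14² = 23146.5796, σ² = 34.22² = 1171.0084; σ² + n·σ₀² = 1171.0084 + 14·23146.5796 = 325223.1228.
Posterior mean = (μ₀/σ₀² + n·x̄/σ²)/(1/σ₀² + n/σ²) = (σ²·μ₀ + σ₀²·n·x̄)/(σ² + n·σ₀²) = (1171.0084·738.73 + 23146.5796·10512.74)/325223.1228 = 244199032.259436/325223.1228 = 750.8661.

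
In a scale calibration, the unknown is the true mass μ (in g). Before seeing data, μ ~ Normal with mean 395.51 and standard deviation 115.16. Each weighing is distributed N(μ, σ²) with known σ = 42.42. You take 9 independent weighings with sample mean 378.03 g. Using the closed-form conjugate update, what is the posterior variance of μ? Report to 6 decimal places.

For Normal data with known variance σ², a Normal(μ₀, σ₀²) prior on μ is conjugate. Posterior precision = 1/σ₀² + n/σ²; posterior mean is the precision-weighted average of μ₀ and x̄.
σ₀² = 115.16² = 13261.8256, σ² = 42.42² = 1799.4564; σ² + n·σ₀² = 1799.4564 + 9·13261.8256 = 121155.8868.
Posterior precision = 1/σ₀² + n/σ² = 1/13261.8256 + 9/1799.4564 = (σ² + n·σ₀²)/(σ₀²σ²) = 121155.8868/(13261.8256·1799.4564); posterior variance σₙ² = σ₀²σ²/(σ² + n·σ₀²) = 13261.8256·1799.4564/121155.8868 = 196.970016.

196.970016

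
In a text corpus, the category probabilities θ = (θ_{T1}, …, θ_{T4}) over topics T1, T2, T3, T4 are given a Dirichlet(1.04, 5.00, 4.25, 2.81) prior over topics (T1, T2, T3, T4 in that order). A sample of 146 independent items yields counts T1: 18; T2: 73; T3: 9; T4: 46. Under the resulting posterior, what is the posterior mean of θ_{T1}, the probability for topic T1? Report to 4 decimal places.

The Dirichlet prior is conjugate to the Multinomial likelihood: each posterior αⱼ = prior αⱼ + observed count nⱼ.
Posterior concentration: (19.04, 78.00, 13.25, 48.81), total = 159.10.
E[θ_{T1}|data] = α_{T1}/Σα = 19.04/159.10 = 0.1197.

0.1197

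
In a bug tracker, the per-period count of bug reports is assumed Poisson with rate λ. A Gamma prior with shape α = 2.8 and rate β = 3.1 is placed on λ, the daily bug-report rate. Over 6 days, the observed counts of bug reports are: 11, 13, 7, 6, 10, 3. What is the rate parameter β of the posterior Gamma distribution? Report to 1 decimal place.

9.1

With a Gamma(shape α, rate β) prior, the Poisson likelihood is conjugate: the posterior is Gamma(α + ΣXᵢ, β + n).
Sum of counts S = 50 over n = 6 days.
Posterior: Gamma(α+S, β+n) = Gamma(2.8+50, 3.1+6) = Gamma(52.8, 9.1).
Posterior β = 9.1.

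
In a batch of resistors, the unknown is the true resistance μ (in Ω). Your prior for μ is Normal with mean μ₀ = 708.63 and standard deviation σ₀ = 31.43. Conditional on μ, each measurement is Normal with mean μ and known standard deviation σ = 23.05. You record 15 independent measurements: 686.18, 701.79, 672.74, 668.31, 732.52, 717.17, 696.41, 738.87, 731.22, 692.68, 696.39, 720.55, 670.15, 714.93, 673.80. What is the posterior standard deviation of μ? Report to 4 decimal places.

For Normal data with known variance σ², a Normal(μ₀, σ₀²) prior on μ is conjugate. Posterior precision = 1/σ₀² + n/σ²; posterior mean is the precision-weighted average of μ₀ and x̄.
σ₀² = 31.43² = 987.8449, σ² = 23.05² = 531.3025; σ² + n·σ₀² = 531.3025 + 15·987.8449 = 15348.976.
Posterior precision = 1/σ₀² + n/σ² = 1/987.8449 + 15/531.3025 = (σ² + n·σ₀²)/(σ₀²σ²) = 15348.976/(987.8449·531.3025); posterior variance σₙ² = σ₀²σ²/(σ² + n·σ₀²) = 987.8449·531.3025/15348.976 = 34.194103.
Posterior SD = √σₙ² = √(987.8449·531.3025/15348.976) = 5.8476.

5.8476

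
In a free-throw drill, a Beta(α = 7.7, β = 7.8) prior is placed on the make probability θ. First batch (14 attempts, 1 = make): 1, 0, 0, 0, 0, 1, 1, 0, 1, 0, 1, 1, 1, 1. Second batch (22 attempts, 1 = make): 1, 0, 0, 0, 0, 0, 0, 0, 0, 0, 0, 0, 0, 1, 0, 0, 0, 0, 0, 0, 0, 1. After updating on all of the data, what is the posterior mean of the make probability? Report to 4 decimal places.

0.3631

The Beta prior is conjugate to a Binomial/Bernoulli likelihood; the update adds successes to α and failures to β.
After batch 1: Beta(7.7+8, 7.8+6) = Beta(15.7, 13.8).
After batch 2: Beta(15.7+3, 13.8+19) = Beta(18.7, 32.8).
Posterior mean = α/(α+β) = 18.7/51.5 = 0.3631.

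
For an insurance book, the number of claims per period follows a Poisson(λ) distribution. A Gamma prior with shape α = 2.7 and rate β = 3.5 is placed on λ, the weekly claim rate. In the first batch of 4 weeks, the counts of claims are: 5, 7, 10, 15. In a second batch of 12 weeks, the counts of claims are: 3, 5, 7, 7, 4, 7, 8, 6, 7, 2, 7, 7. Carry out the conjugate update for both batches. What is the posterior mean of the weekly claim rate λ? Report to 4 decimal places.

With a Gamma(shape α, rate β) prior, the Poisson likelihood is conjugate: the posterior is Gamma(α + ΣXᵢ, β + n).
Batch 1: sum of counts S = 37 over n = 4 weeks.
After batch 1: Gamma(α+S, β+n) = Gamma(2.7+37, 3.5+4) = Gamma(39.7, 7.5).
Batch 2: sum of counts S = 70 over n = 12 weeks.
After batch 2: Gamma(α+S, β+n) = Gamma(39.7+70, 7.5+12) = Gamma(109.7, 19.5).
Posterior mean = α/β = 109.7/19.5 = 5.6256.

5.6256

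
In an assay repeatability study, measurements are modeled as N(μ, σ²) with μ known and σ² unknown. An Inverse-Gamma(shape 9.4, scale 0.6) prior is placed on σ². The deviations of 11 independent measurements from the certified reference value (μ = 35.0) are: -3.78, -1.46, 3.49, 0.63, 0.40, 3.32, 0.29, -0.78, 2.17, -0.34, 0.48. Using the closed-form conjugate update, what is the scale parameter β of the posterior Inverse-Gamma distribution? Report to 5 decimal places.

23.56340

With known mean μ and an Inverse-Gamma(α, β) prior on σ², the Normal likelihood is conjugate: posterior is Inv-Gamma(α + n/2, β + Σ(xᵢ−μ)²/2).
Σ(xᵢ−μ)² = (-3.78)² + (-1.46)² + (3.49)² + (0.63)² + (0.40)² + (3.32)² + (0.29)² + (-0.78)² + (2.17)² + (-0.34)² + (0.48)² = 45.9268.
Posterior: Inv-Gamma(9.4 + 11/2, 0.6 + 45.9268/2) = Inv-Gamma(14.90, 23.56340).
Posterior β = 23.56340.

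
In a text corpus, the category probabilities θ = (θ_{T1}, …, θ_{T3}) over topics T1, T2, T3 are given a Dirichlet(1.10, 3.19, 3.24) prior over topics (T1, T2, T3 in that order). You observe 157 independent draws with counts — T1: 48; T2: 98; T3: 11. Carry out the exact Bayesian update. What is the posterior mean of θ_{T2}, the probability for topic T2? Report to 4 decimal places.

0.6150

The Dirichlet prior is conjugate to the Multinomial likelihood: each posterior αⱼ = prior αⱼ + observed count nⱼ.
Posterior concentration: (49.10, 101.19, 14.24), total = 164.53.
E[θ_{T2}|data] = α_{T2}/Σα = 101.19/164.53 = 0.6150.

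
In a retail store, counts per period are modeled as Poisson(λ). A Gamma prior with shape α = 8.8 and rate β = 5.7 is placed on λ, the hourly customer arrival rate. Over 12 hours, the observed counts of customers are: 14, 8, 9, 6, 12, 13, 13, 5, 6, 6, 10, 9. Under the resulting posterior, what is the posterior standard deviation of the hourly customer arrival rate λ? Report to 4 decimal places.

0.6184

With a Gamma(shape α, rate β) prior, the Poisson likelihood is conjugate: the posterior is Gamma(α + ΣXᵢ, β + n).
Sum of counts S = 111 over n = 12 hours.
Posterior: Gamma(α+S, β+n) = Gamma(8.8+111, 5.7+12) = Gamma(119.8, 17.7).
SD = √α/β = √119.8/17.7 = 0.6184.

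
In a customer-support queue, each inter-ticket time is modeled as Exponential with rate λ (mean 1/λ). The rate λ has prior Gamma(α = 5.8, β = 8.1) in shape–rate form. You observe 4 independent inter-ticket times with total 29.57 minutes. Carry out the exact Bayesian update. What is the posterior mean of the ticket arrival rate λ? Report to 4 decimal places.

0.2602

With a Gamma(shape α, rate β) prior on the exponential rate λ, the posterior after n observations with total T = Σxᵢ is Gamma(α+n, β+T).
Posterior: Gamma(5.8+4, 8.1+29.57) = Gamma(9.8, 37.67).
Posterior mean of λ = α/β = 9.8/37.67 = 0.2602.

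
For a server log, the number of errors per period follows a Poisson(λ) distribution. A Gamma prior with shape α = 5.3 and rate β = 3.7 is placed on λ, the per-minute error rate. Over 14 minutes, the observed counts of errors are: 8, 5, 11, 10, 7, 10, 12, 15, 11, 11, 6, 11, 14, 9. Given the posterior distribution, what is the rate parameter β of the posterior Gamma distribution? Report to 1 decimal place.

17.7

With a Gamma(shape α, rate β) prior, the Poisson likelihood is conjugate: the posterior is Gamma(α + ΣXᵢ, β + n).
Sum of counts S = 140 over n = 14 minutes.
Posterior: Gamma(α+S, β+n) = Gamma(5.3+140, 3.7+14) = Gamma(145.3, 17.7).
Posterior β = 17.7.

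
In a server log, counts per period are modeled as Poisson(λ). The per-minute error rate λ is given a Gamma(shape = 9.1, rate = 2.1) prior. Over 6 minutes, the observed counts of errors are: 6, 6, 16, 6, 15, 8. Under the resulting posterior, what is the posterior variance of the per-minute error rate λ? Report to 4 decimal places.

1.0075

With a Gamma(shape α, rate β) prior, the Poisson likelihood is conjugate: the posterior is Gamma(α + ΣXᵢ, β + n).
Sum of counts S = 57 over n = 6 minutes.
Posterior: Gamma(α+S, β+n) = Gamma(9.1+57, 2.1+6) = Gamma(66.1, 8.1).
Var = α/β² = 66.1/8.1² = 1.0075.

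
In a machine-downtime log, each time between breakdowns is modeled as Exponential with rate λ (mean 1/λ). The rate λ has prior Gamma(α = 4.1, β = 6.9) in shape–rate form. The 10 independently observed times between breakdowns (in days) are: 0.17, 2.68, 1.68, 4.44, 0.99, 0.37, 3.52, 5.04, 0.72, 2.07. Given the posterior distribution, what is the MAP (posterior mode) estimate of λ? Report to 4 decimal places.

0.4584

With a Gamma(shape α, rate β) prior on the exponential rate λ, the posterior after n observations with total T = Σxᵢ is Gamma(α+n, β+T).
Sum of observations T = 21.68 days; n = 10.
Posterior: Gamma(4.1+10, 6.9+21.68) = Gamma(14.1, 28.58).
Mode = (α−1)/β = 0.4584.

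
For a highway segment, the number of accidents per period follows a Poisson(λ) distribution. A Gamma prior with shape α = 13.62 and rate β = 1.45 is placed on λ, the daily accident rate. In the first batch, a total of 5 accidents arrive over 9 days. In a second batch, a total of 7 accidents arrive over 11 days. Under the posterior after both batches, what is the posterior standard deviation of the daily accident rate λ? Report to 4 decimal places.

0.2360

With a Gamma(shape α, rate β) prior, the Poisson likelihood is conjugate: the posterior is Gamma(α + ΣXᵢ, β + n).
After batch 1: Gamma(α+S, β+n) = Gamma(13.62+5, 1.45+9) = Gamma(18.62, 10.45).
After batch 2: Gamma(α+S, β+n) = Gamma(18.62+7, 10.45+11) = Gamma(25.62, 21.45).
SD = √α/β = √25.62/21.45 = 0.2360.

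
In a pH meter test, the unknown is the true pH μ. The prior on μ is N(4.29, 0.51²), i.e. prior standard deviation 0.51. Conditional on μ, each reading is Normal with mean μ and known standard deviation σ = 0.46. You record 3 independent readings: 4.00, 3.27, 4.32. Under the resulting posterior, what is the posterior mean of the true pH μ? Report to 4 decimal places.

For Normal data with known variance σ², a Normal(μ₀, σ₀²) prior on μ is conjugate. Posterior precision = 1/σ₀² + n/σ²; posterior mean is the precision-weighted average of μ₀ and x̄.
Σxᵢ = 4.00 + 3.27 + 4.32 = 11.59, so n·x̄ = 11.59.
σ₀² = 0.51² = 0.2601, σ² = 0.46² = 0.2116; σ² + n·σ₀² = 0.2116 + 3·0.2601 = 0.9919.
Posterior mean = (μ₀/σ₀² + n·x̄/σ²)/(1/σ₀² + n/σ²) = (σ²·μ₀ + σ₀²·n·x̄)/(σ² + n·σ₀²) = (0.2116·4.29 + 0.2601·11.59)/0.9919 = 3.922323/0.9919 = 3.9544.

3.9544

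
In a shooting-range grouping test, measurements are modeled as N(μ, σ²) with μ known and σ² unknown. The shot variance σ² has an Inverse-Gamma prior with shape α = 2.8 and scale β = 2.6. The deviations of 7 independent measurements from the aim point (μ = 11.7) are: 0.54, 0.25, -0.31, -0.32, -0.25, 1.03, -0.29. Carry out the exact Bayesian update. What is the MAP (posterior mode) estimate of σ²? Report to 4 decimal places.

With known mean μ and an Inverse-Gamma(α, β) prior on σ², the Normal likelihood is conjugate: posterior is Inv-Gamma(α + n/2, β + Σ(xᵢ−μ)²/2).
Σ(xᵢ−μ)² = (0.54)² + (0.25)² + (-0.31)² + (-0.32)² + (-0.25)² + (1.03)² + (-0.29)² = 1.7601.
Posterior: Inv-Gamma(2.8 + 7/2, 2.6 + 1.7601/2) = Inv-Gamma(6.30, 3.48005).
Mode = β/(α+1) = 3.48005/7.30 = 0.4767.

0.4767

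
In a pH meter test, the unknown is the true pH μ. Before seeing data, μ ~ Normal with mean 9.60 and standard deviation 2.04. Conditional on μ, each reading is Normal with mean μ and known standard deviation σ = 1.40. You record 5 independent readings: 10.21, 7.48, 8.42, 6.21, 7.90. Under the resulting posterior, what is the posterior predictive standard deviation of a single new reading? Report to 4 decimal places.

1.5226

For Normal data with known variance σ², a Normal(μ₀, σ₀²) prior on μ is conjugate. Posterior precision = 1/σ₀² + n/σ²; posterior mean is the precision-weighted average of μ₀ and x̄.
σ₀² = 2.04² = 4.1616, σ² = 1.40² = 1.96; σ² + n·σ₀² = 1.96 + 5·4.1616 = 22.768.
Posterior precision = 1/σ₀² + n/σ² = 1/4.1616 + 5/1.96 = (σ² + n·σ₀²)/(σ₀²σ²) = 22.768/(4.1616·1.96); posterior variance σₙ² = σ₀²σ²/(σ² + n·σ₀²) = 4.1616·1.96/22.768 = 0.358254.
Predictive variance for one new observation = σₙ² + σ² = 4.1616·1.96/22.768 + 1.96 = σ²·(σ₀² + 22.768)/22.768 = 1.96·26.9296/22.768 = 2.318254; SD = √(1.96·26.9296/22.768) = 1.5226.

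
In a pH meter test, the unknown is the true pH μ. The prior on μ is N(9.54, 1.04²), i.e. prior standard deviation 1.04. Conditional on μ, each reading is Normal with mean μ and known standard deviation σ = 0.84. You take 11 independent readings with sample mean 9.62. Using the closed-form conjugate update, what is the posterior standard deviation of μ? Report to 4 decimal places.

0.2461

For Normal data with known variance σ², a Normal(μ₀, σ₀²) prior on μ is conjugate. Posterior precision = 1/σ₀² + n/σ²; posterior mean is the precision-weighted average of μ₀ and x̄.
σ₀² = 1.04² = 1.0816, σ² = 0.84² = 0.7056; σ² + n·σ₀² = 0.7056 + 11·1.0816 = 12.6032.
Posterior precision = 1/σ₀² + n/σ² = 1/1.0816 + 11/0.7056 = (σ² + n·σ₀²)/(σ₀²σ²) = 12.6032/(1.0816·0.7056); posterior variance σₙ² = σ₀²σ²/(σ² + n·σ₀²) = 1.0816·0.7056/12.6032 = 0.060554.
Posterior SD = √σₙ² = √(1.0816·0.7056/12.6032) = 0.2461.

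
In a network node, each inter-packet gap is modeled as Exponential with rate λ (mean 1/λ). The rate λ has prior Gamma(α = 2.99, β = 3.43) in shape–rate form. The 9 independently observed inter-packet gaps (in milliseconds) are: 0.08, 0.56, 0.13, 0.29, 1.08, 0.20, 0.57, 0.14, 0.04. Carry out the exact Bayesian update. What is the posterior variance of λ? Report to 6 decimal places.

With a Gamma(shape α, rate β) prior on the exponential rate λ, the posterior after n observations with total T = Σxᵢ is Gamma(α+n, β+T).
Sum of observations T = 3.09 milliseconds; n = 9.
Posterior: Gamma(2.99+9, 3.43+3.09) = Gamma(11.99, 6.52).
Var = α/β² = 0.282049.

0.282049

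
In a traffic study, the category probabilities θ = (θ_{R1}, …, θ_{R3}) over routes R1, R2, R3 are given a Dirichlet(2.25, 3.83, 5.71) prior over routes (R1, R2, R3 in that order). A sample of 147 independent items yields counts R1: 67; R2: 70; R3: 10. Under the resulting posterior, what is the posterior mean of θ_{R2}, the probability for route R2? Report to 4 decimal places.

The Dirichlet prior is conjugate to the Multinomial likelihood: each posterior αⱼ = prior αⱼ + observed count nⱼ.
Posterior concentration: (69.25, 73.83, 15.71), total = 158.79.
E[θ_{R2}|data] = α_{R2}/Σα = 73.83/158.79 = 0.4650.

0.4650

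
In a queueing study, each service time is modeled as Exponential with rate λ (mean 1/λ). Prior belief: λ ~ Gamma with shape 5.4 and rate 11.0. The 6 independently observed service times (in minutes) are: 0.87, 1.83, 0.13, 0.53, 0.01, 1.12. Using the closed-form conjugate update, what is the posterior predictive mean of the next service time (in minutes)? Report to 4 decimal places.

1.4894

With a Gamma(shape α, rate β) prior on the exponential rate λ, the posterior after n observations with total T = Σxᵢ is Gamma(α+n, β+T).
Sum of observations T = 4.49 minutes; n = 6.
Posterior: Gamma(5.4+6, 11.0+4.49) = Gamma(11.4, 15.49).
The predictive distribution for the next observation is Lomax; its mean is β/(α−1) = 15.49/10.4 = 1.4894.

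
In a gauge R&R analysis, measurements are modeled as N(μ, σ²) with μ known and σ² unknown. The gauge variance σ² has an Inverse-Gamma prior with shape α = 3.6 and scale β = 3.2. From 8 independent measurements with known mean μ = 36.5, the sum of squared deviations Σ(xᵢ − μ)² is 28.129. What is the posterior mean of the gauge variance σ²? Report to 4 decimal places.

With known mean μ and an Inverse-Gamma(α, β) prior on σ², the Normal likelihood is conjugate: posterior is Inv-Gamma(α + n/2, β + Σ(xᵢ−μ)²/2).
Posterior: Inv-Gamma(3.6 + 8/2, 3.2 + 28.129/2) = Inv-Gamma(7.60, 17.2645).
E[σ²|data] = β/(α−1) = 17.2645/6.60 = 2.6158.

2.6158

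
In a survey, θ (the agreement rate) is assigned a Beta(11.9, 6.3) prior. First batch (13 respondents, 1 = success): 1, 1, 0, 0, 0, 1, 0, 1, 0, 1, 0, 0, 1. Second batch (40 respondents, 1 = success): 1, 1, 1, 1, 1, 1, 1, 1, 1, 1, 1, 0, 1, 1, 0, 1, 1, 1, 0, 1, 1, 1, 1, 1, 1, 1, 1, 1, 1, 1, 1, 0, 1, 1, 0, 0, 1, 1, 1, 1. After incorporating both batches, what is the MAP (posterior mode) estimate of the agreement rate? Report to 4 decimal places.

The Beta prior is conjugate to a Binomial/Bernoulli likelihood; the update adds successes to α and failures to β.
After batch 1: Beta(11.9+6, 6.3+7) = Beta(17.9, 13.3).
After batch 2: Beta(17.9+34, 13.3+6) = Beta(51.9, 19.3).
Mode of Beta(a,b) for a,b>1 is (a−1)/(a+b−2) = 50.9/69.2 = 0.7355.

0.7355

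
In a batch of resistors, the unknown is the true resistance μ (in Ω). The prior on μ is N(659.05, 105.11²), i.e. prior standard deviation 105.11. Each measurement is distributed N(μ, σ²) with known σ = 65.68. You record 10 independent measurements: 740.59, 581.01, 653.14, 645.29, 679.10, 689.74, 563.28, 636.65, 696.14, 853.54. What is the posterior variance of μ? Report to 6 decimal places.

For Normal data with known variance σ², a Normal(μ₀, σ₀²) prior on μ is conjugate. Posterior precision = 1/σ₀² + n/σ²; posterior mean is the precision-weighted average of μ₀ and x̄.
σ₀² = 105.11² = 11048.1121, σ² = 65.68² = 4313.8624; σ² + n·σ₀² = 4313.8624 + 10·11048.1121 = 114794.9834.
Posterior precision = 1/σ₀² + n/σ² = 1/11048.1121 + 10/4313.8624 = (σ² + n·σ₀²)/(σ₀²σ²) = 114794.9834/(11048.1121·4313.8624); posterior variance σₙ² = σ₀²σ²/(σ² + n·σ₀²) = 11048.1121·4313.8624/114794.9834 = 415.175245.

415.175245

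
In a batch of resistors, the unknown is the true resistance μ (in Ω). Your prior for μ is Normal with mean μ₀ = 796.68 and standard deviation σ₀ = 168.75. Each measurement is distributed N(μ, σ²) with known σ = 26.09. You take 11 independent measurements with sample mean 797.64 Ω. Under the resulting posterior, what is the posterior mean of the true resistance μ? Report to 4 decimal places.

For Normal data with known variance σ², a Normal(μ₀, σ₀²) prior on μ is conjugate. Posterior precision = 1/σ₀² + n/σ²; posterior mean is the precision-weighted average of μ₀ and x̄.
n·x̄ = 11·797.64 = 8774.04.
σ₀² = 168.75² = 28476.5625, σ² = 26.09² = 680.6881; σ² + n·σ₀² = 680.6881 + 11·28476.5625 = 313922.8756.
Posterior mean = (μ₀/σ₀² + n·x̄/σ²)/(1/σ₀² + n/σ²) = (σ²·μ₀ + σ₀²·n·x̄)/(σ² + n·σ₀²) = (680.6881·796.68 + 28476.5625·8774.04)/313922.8756 = 250396789.033008/313922.8756 = 797.6379.

797.6379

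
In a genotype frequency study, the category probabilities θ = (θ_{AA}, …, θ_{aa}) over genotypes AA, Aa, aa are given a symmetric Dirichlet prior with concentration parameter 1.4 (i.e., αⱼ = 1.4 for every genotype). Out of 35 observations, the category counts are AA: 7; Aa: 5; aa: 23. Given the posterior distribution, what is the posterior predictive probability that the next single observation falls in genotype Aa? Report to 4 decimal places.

The Dirichlet prior is conjugate to the Multinomial likelihood: each posterior αⱼ = prior αⱼ + observed count nⱼ.
Posterior concentration: (8.4, 6.4, 24.4), total = 39.2.
P(next = Aa | data) = α_{Aa}/Σα = 0.1633.

0.1633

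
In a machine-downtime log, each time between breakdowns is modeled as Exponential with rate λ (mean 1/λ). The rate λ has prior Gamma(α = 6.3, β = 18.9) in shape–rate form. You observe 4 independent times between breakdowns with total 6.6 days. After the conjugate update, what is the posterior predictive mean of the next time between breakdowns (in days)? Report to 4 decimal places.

2.7419

With a Gamma(shape α, rate β) prior on the exponential rate λ, the posterior after n observations with total T = Σxᵢ is Gamma(α+n, β+T).
Posterior: Gamma(6.3+4, 18.9+6.6) = Gamma(10.3, 25.5).
The predictive distribution for the next observation is Lomax; its mean is β/(α−1) = 25.5/9.3 = 2.7419.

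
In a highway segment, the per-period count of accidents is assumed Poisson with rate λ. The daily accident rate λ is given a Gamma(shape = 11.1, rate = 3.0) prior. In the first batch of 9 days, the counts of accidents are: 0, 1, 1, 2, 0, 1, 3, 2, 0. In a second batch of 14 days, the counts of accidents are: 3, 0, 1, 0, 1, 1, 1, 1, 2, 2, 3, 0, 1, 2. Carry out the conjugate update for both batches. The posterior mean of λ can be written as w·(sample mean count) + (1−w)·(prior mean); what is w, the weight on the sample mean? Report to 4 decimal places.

0.8846

With a Gamma(shape α, rate β) prior, the Poisson likelihood is conjugate: the posterior is Gamma(α + ΣXᵢ, β + n).
Total number of days: n = 9 + 14 = 23.
Posterior mean = (α₀+S)/(β₀+n) = [n/(β₀+n)]·(S/n) + [β₀/(β₀+n)]·(α₀/β₀), so only n and β₀ enter the weight.
Weight on data w = n/(β₀+n) = 23/(3.0+23) = 23/26.0 = 0.8846.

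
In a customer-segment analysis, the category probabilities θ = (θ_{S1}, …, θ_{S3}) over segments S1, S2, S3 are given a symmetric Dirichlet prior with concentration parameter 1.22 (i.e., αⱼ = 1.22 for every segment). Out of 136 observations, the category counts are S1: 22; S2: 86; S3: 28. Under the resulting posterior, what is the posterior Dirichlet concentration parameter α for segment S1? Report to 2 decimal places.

23.22

The Dirichlet prior is conjugate to the Multinomial likelihood: each posterior αⱼ = prior αⱼ + observed count nⱼ.
Posterior concentration: (23.22, 87.22, 29.22), total = 139.66.
α_{S1} = 1.22 + 22 = 23.22.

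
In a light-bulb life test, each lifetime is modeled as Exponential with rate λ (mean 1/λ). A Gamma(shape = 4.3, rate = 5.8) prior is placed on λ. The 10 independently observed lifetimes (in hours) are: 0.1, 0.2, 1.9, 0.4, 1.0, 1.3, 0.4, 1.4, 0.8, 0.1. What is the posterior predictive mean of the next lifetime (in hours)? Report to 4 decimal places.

With a Gamma(shape α, rate β) prior on the exponential rate λ, the posterior after n observations with total T = Σxᵢ is Gamma(α+n, β+T).
Sum of observations T = 7.6 hours; n = 10.
Posterior: Gamma(4.3+10, 5.8+7.6) = Gamma(14.3, 13.4).
The predictive distribution for the next observation is Lomax; its mean is β/(α−1) = 13.4/13.3 = 1.0075.

1.0075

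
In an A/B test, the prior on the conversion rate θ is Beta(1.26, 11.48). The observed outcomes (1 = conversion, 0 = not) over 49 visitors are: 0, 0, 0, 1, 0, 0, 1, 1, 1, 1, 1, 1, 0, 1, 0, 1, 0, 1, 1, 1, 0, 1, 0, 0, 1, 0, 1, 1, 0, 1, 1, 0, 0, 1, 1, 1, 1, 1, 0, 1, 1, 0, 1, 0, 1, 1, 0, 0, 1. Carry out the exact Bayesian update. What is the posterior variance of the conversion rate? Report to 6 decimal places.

The Beta prior is conjugate to a Binomial/Bernoulli likelihood; the update adds successes to α and failures to β.
Posterior: Beta(α+k, β+n−k) = Beta(1.26+29, 11.48+20) = Beta(30.26, 31.48).
Var = αβ/((α+β)²(α+β+1)) = 30.26·31.48/(61.74²·62.74) = 0.003983.

0.003983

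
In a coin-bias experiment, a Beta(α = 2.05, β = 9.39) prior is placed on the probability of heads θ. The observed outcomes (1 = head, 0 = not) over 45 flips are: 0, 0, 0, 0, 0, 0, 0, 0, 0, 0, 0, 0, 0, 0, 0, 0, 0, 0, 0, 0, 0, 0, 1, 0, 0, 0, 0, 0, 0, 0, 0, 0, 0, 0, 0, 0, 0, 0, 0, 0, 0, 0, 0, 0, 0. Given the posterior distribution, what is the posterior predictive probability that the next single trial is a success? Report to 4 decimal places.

The Beta prior is conjugate to a Binomial/Bernoulli likelihood; the update adds successes to α and failures to β.
Posterior: Beta(α+k, β+n−k) = Beta(2.05+1, 9.39+44) = Beta(3.05, 53.39).
For a single future Bernoulli trial, P(success | data) = α/(α+β) = 0.0540.

0.0540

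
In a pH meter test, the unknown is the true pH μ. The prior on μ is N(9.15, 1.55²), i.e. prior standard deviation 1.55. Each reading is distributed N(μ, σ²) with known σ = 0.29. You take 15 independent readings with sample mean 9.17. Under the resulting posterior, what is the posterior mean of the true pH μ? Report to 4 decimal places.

For Normal data with known variance σ², a Normal(μ₀, σ₀²) prior on μ is conjugate. Posterior precision = 1/σ₀² + n/σ²; posterior mean is the precision-weighted average of μ₀ and x̄.
n·x̄ = 15·9.17 = 137.55.
σ₀² = 1.55² = 2.4025, σ² = 0.29² = 0.0841; σ² + n·σ₀² = 0.0841 + 15·2.4025 = 36.1216.
Posterior mean = (μ₀/σ₀² + n·x̄/σ²)/(1/σ₀² + n/σ²) = (σ²·μ₀ + σ₀²·n·x̄)/(σ² + n·σ₀²) = (0.0841·9.15 + 2.4025·137.55)/36.1216 = 331.23339/36.1216 = 9.1700.

9.1700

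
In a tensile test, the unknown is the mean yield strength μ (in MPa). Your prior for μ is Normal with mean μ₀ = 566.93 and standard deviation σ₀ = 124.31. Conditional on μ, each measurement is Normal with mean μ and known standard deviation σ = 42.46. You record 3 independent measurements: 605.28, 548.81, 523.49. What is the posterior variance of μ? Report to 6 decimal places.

578.455006

For Normal data with known variance σ², a Normal(μ₀, σ₀²) prior on μ is conjugate. Posterior precision = 1/σ₀² + n/σ²; posterior mean is the precision-weighted average of μ₀ and x̄.
σ₀² = 124.31² = 15452.9761, σ² = 42.46² = 1802.8516; σ² + n·σ₀² = 1802.8516 + 3·15452.9761 = 48161.7799.
Posterior precision = 1/σ₀² + n/σ² = 1/15452.9761 + 3/1802.8516 = (σ² + n·σ₀²)/(σ₀²σ²) = 48161.7799/(15452.9761·1802.8516); posterior variance σₙ² = σ₀²σ²/(σ² + n·σ₀²) = 15452.9761·1802.8516/48161.7799 = 578.455006.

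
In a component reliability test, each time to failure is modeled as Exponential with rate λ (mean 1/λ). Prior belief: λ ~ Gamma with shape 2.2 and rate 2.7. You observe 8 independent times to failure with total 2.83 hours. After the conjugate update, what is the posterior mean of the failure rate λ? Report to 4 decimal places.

With a Gamma(shape α, rate β) prior on the exponential rate λ, the posterior after n observations with total T = Σxᵢ is Gamma(α+n, β+T).
Posterior: Gamma(2.2+8, 2.7+2.83) = Gamma(10.2, 5.53).
Posterior mean of λ = α/β = 10.2/5.53 = 1.8445.

1.8445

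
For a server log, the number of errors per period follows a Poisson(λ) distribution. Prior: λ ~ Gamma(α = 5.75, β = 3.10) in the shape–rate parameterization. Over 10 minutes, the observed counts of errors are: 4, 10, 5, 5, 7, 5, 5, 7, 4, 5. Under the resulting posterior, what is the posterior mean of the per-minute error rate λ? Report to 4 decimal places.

With a Gamma(shape α, rate β) prior, the Poisson likelihood is conjugate: the posterior is Gamma(α + ΣXᵢ, β + n).
Sum of counts S = 57 over n = 10 minutes.
Posterior: Gamma(α+S, β+n) = Gamma(5.75+57, 3.10+10) = Gamma(62.75, 13.10).
Posterior mean = α/β = 62.75/13.10 = 4.7901.

4.7901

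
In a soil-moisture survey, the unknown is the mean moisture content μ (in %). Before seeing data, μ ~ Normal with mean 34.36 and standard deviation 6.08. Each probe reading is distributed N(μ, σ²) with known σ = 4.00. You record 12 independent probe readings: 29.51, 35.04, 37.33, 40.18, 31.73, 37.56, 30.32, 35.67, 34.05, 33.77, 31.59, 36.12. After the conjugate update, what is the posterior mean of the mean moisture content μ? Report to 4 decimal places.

For Normal data with known variance σ², a Normal(μ₀, σ₀²) prior on μ is conjugate. Posterior precision = 1/σ₀² + n/σ²; posterior mean is the precision-weighted average of μ₀ and x̄.
Σxᵢ = 29.51 + 35.04 + 37.33 + 40.18 + 31.73 + 37.56 + 30.32 + 35.67 + 34.05 + 33.77 + 31.59 + 36.12 = 412.87, so n·x̄ = 412.87.
σ₀² = 6.08² = 36.9664, σ² = 4.00² = 16; σ² + n·σ₀² = 16 + 12·36.9664 = 459.5968.
Posterior mean = (μ₀/σ₀² + n·x̄/σ²)/(1/σ₀² + n/σ²) = (σ²·μ₀ + σ₀²·n·x̄)/(σ² + n·σ₀²) = (16·34.36 + 36.9664·412.87)/459.5968 = 15812.077568/459.5968 = 34.4042.

34.4042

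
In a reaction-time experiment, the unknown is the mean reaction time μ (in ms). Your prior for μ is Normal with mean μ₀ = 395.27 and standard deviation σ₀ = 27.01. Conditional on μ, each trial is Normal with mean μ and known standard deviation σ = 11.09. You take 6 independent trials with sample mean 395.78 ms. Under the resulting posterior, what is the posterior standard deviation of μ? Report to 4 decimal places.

For Normal data with known variance σ², a Normal(μ₀, σ₀²) prior on μ is conjugate. Posterior precision = 1/σ₀² + n/σ²; posterior mean is the precision-weighted average of μ₀ and x̄.
σ₀² = 27.01² = 729.5401, σ² = 11.09² = 122.9881; σ² + n·σ₀² = 122.9881 + 6·729.5401 = 4500.2287.
Posterior precision = 1/σ₀² + n/σ² = 1/729.5401 + 6/122.9881 = (σ² + n·σ₀²)/(σ₀²σ²) = 4500.2287/(729.5401·122.9881); posterior variance σₙ² = σ₀²σ²/(σ² + n·σ₀²) = 729.5401·122.9881/4500.2287 = 19.937820.
Posterior SD = √σₙ² = √(729.5401·122.9881/4500.2287) = 4.4652.

4.4652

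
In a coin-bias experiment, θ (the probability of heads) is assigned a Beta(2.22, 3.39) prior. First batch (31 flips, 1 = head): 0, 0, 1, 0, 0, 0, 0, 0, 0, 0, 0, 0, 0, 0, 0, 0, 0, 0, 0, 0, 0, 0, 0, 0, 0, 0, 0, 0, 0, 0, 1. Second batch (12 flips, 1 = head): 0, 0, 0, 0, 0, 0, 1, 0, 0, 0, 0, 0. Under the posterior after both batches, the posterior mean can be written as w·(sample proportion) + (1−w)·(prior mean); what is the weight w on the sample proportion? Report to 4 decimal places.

0.8846

The Beta prior is conjugate to a Binomial/Bernoulli likelihood; the update adds successes to α and failures to β.
Total number of flips: n = 31 + 12 = 43.
Posterior mean = (α₀+k)/(α₀+β₀+n) = [n/(α₀+β₀+n)]·(k/n) + [(α₀+β₀)/(α₀+β₀+n)]·α₀/(α₀+β₀), so only n and the prior enter the weight.
The weight on the data is w = n/(α₀+β₀+n) = 43/(2.22+3.39+43) = 43/48.61 = 0.8846.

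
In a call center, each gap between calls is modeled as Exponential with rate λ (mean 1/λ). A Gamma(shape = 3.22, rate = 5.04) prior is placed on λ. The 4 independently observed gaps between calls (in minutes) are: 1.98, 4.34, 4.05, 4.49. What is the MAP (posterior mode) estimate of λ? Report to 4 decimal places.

0.3126

With a Gamma(shape α, rate β) prior on the exponential rate λ, the posterior after n observations with total T = Σxᵢ is Gamma(α+n, β+T).
Sum of observations T = 14.86 minutes; n = 4.
Posterior: Gamma(3.22+4, 5.04+14.86) = Gamma(7.22, 19.90).
Mode = (α−1)/β = 0.3126.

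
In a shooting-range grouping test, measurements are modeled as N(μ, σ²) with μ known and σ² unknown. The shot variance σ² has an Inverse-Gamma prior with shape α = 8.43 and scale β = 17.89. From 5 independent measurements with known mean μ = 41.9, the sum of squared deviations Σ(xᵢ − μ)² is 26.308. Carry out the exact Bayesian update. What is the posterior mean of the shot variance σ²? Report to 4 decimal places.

3.1263

With known mean μ and an Inverse-Gamma(α, β) prior on σ², the Normal likelihood is conjugate: posterior is Inv-Gamma(α + n/2, β + Σ(xᵢ−μ)²/2).
Posterior: Inv-Gamma(8.43 + 5/2, 17.89 + 26.308/2) = Inv-Gamma(10.93, 31.0440).
E[σ²|data] = β/(α−1) = 31.0440/9.93 = 3.1263.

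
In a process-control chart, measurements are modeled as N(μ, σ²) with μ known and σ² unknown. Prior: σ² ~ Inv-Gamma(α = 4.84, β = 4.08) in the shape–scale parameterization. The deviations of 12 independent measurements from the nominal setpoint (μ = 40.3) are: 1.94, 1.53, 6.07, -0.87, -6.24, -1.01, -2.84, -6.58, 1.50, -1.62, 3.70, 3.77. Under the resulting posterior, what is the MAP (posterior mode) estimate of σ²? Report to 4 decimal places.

With known mean μ and an Inverse-Gamma(α, β) prior on σ², the Normal likelihood is conjugate: posterior is Inv-Gamma(α + n/2, β + Σ(xᵢ−μ)²/2).
Σ(xᵢ−μ)² = (1.94)² + (1.53)² + (6.07)² + (-0.87)² + (-6.24)² + (-1.01)² + (-2.84)² + (-6.58)² + (1.50)² + (-1.62)² + (3.70)² + (3.77)² = 167.8033.
Posterior: Inv-Gamma(4.84 + 12/2, 4.08 + 167.8033/2) = Inv-Gamma(10.84, 87.98165).
Mode = β/(α+1) = 87.98165/11.84 = 7.4309.

7.4309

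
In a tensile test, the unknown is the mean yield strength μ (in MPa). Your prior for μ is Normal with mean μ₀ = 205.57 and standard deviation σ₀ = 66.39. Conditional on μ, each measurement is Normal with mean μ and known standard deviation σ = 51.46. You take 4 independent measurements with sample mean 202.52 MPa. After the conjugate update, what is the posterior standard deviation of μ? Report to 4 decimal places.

23.9912

For Normal data with known variance σ², a Normal(μ₀, σ₀²) prior on μ is conjugate. Posterior precision = 1/σ₀² + n/σ²; posterior mean is the precision-weighted average of μ₀ and x̄.
σ₀² = 66.39² = 4407.6321, σ² = 51.46² = 2648.1316; σ² + n·σ₀² = 2648.1316 + 4·4407.6321 = 20278.66.
Posterior precision = 1/σ₀² + n/σ² = 1/4407.6321 + 4/2648.1316 = (σ² + n·σ₀²)/(σ₀²σ²) = 20278.66/(4407.6321·2648.1316); posterior variance σₙ² = σ₀²σ²/(σ² + n·σ₀²) = 4407.6321·2648.1316/20278.66 = 575.579937.
Posterior SD = √σₙ² = √(4407.6321·2648.1316/20278.66) = 23.9912.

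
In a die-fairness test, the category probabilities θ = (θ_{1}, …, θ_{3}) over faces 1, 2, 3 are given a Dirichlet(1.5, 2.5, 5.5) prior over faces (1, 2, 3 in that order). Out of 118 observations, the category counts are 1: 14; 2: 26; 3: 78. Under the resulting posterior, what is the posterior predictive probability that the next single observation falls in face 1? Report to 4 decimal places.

0.1216

The Dirichlet prior is conjugate to the Multinomial likelihood: each posterior αⱼ = prior αⱼ + observed count nⱼ.
Posterior concentration: (15.5, 28.5, 83.5), total = 127.5.
P(next = 1 | data) = α_{1}/Σα = 0.1216.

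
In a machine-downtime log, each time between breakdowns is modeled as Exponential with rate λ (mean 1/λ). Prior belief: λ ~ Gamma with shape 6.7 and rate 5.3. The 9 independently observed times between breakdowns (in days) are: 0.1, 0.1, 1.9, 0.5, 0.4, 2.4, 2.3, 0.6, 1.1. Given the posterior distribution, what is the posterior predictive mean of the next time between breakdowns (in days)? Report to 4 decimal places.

1.0000

With a Gamma(shape α, rate β) prior on the exponential rate λ, the posterior after n observations with total T = Σxᵢ is Gamma(α+n, β+T).
Sum of observations T = 9.4 days; n = 9.
Posterior: Gamma(6.7+9, 5.3+9.4) = Gamma(15.7, 14.7).
The predictive distribution for the next observation is Lomax; its mean is β/(α−1) = 14.7/14.7 = 1.0000.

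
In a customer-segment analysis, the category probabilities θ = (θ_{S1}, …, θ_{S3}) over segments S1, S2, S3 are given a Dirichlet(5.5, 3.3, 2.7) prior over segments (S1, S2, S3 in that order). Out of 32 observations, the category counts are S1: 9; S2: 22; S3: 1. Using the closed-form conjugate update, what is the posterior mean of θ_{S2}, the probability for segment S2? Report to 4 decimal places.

The Dirichlet prior is conjugate to the Multinomial likelihood: each posterior αⱼ = prior αⱼ + observed count nⱼ.
Posterior concentration: (14.5, 25.3, 3.7), total = 43.5.
E[θ_{S2}|data] = α_{S2}/Σα = 25.3/43.5 = 0.5816.

0.5816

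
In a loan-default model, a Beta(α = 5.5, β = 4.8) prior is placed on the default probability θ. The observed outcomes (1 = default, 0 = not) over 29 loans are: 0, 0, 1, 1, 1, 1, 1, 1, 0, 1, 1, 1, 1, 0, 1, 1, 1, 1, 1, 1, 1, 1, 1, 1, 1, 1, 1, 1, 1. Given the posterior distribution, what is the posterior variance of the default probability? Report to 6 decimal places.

The Beta prior is conjugate to a Binomial/Bernoulli likelihood; the update adds successes to α and failures to β.
Posterior: Beta(α+k, β+n−k) = Beta(5.5+25, 4.8+4) = Beta(30.5, 8.8).
Var = αβ/((α+β)²(α+β+1)) = 30.5·8.8/(39.3²·40.3) = 0.004312.

0.004312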